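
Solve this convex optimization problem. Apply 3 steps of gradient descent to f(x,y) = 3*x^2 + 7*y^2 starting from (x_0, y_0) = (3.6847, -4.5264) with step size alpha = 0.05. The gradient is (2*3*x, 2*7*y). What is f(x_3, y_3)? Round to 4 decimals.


Gradient descent on f(x,y) = 3*x^2 + 7*y^2.
Starting point: (3.6847, -4.5264), alpha = 0.05
Step 1: grad_x = 2*3*3.6847 = 22.1082, grad_y = 2*7*-4.5264 = -63.3696
  x_1 = 3.6847 - 0.05*22.1082 = 2.5793
  y_1 = -4.5264 - 0.05*-63.3696 = -1.3579
Step 2: grad_x = 2*3*2.5793 = 15.4757, grad_y = 2*7*-1.3579 = -19.0109
  x_2 = 2.5793 - 0.05*15.4757 = 1.8055
  y_2 = -1.3579 - 0.05*-19.0109 = -0.4074
Step 3: grad_x = 2*3*1.8055 = 10.833, grad_y = 2*7*-0.4074 = -5.7033
  x_3 = 1.8055 - 0.05*10.833 = 1.2639
  y_3 = -0.4074 - 0.05*-5.7033 = -0.1222
f(1.2639, -0.1222) = 3*1.2639^2 + 7*(-0.1222)^2 = 4.8965


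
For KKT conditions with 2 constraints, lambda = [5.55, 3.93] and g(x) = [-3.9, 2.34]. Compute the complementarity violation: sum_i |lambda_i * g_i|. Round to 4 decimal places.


KKT complementary slackness check:
lambda_1 * g_1 = 5.55 * -3.9 = -21.645
lambda_2 * g_2 = 3.93 * 2.34 = 9.1962
Total violation = 21.645 + 9.1962 = 30.8412


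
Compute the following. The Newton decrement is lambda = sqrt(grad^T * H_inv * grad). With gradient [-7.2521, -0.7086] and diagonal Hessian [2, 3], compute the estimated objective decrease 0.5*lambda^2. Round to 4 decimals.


Step 1: H is diagonal, so H^(-1) * g = [-3.6261, -0.2362].
Step 2: g^T H^(-1) g = sum_i g_i^2 / H_ii
  = (-7.2521)^2/2 + (-0.7086)^2/3
  = 26.2965 + 0.1674 = 26.4638
Step 3: Objective decrease = 0.5 * g^T H^(-1) g = 13.2319


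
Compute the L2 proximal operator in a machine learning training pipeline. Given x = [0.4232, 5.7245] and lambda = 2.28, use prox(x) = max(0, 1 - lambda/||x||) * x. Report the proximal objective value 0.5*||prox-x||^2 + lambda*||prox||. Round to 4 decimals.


Step 1: Compute ||x||.
||x|| = 5.7401
Step 2: Compute scaling factor.
scale = max(0, 1 - 2.28/5.7401) = 0.6028
Step 3: prox(x) = [0.2551, 3.4507]
||prox(x)|| = 3.4601
Step 4: Proximal objective.
0.5*||prox-x||^2 = 2.5992
lambda*||prox|| = 7.889
Total = 10.4883


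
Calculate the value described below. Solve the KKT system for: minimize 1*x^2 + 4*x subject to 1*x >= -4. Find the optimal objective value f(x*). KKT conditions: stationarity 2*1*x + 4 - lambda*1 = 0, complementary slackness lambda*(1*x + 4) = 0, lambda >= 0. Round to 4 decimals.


Step 1: Try lambda = 0 (constraint inactive).
Stationarity: 2*1*x + 4 = 0
x* = -4/(2*1) = -2.0
Check constraint: 1*-2.0 = -2.0 >= -4 -- satisfied.
Step 2: Compute optimal value.
f(x*) = 1*(-2.0)^2 + 4*(-2.0) = -4.0


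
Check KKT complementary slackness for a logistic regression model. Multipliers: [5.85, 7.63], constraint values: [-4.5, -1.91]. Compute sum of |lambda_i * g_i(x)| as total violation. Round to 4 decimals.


KKT complementary slackness check:
lambda_1 * g_1 = 5.85 * -4.5 = -26.325
lambda_2 * g_2 = 7.63 * -1.91 = -14.5733
Total violation = 26.325 + 14.5733 = 40.8983


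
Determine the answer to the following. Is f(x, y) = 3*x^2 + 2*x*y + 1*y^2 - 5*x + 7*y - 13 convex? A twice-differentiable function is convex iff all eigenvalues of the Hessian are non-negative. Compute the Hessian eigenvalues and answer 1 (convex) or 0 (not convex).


The Hessian of f(x,y) = 3*x^2 + 2*x*y + 1*y^2 - 5*x + 7*y - 13 is:
H = [[6, 2], [2, 2]]
Trace = 6 + 2 = 8
Determinant = 6*2 - (2)^2 = 8
Discriminant = (8)^2 - 4*8 = 32.0
Eigenvalues: lambda_1 = 1.1716, lambda_2 = 6.8284
The function is convex.

1


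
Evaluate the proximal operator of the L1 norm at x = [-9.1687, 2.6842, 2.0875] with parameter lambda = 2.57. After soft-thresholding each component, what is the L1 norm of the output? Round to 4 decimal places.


Soft-thresholding with lambda = 2.57:
prox(-9.1687) = sign(-9.1687)*max(|-9.1687| - 2.57, 0) = -6.5987
prox(2.6842) = sign(2.6842)*max(|2.6842| - 2.57, 0) = 0.1142
prox(2.0875) = sign(2.0875)*max(|2.0875| - 2.57, 0) = 0.0
prox(x) = [-6.5987, 0.1142, 0.0]
||prox(x)||_1 = 6.5987 + 0.1142 + 0.0 = 6.7129


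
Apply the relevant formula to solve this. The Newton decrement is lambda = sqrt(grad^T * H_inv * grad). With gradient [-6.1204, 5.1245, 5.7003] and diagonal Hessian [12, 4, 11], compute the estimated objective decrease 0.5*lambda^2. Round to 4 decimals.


Step 1: H is diagonal, so H^(-1) * g = [-0.51, 1.2811, 0.5182].
Step 2: g^T H^(-1) g = sum_i g_i^2 / H_ii
  = (-6.1204)^2/12 + (5.1245)^2/4 + (5.7003)^2/11
  = 3.1216 + 6.5651 + 2.9539 = 12.6407
Step 3: Objective decrease = 0.5 * g^T H^(-1) g = 6.3203


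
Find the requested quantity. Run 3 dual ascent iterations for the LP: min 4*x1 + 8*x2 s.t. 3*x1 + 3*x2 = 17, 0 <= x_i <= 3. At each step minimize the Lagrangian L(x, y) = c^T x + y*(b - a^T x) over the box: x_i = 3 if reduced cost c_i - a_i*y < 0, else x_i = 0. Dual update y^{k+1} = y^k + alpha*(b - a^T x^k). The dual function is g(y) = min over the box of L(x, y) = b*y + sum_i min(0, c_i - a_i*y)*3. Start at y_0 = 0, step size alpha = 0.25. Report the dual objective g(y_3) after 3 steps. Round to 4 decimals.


Dual ascent for LP: min 4*x1 + 8*x2, 3*x1 + 3*x2 = 17, 0 <= x_i <= 3
Step 1: y^k = 0.0, reduced costs: (4.0, 8.0)
  x^k = (0.0, 0.0), subgradient = b - a^T x = 17.0
  y^{k+1} = 0.0 + 0.25*17.0 = 4.25
Step 2: y^k = 4.25, reduced costs: (-8.75, -4.75)
  x^k = (3.0, 3.0), subgradient = b - a^T x = -1.0
  y^{k+1} = 4.25 + 0.25*-1.0 = 4.0
Step 3: y^k = 4.0, reduced costs: (-8.0, -4.0)
  x^k = (3.0, 3.0), subgradient = b - a^T x = -1.0
  y^{k+1} = 4.0 + 0.25*-1.0 = 3.75
Dual objective at y_3 = 3.75: reduced costs (-7.25, -3.25), box minimizer x = (3.0, 3.0)
g(y_3) = b*y + (c1 - a1*y)*x1 + (c2 - a2*y)*x2 = 17*3.75 + (-7.25)*3.0 + (-3.25)*3.0 = 63.75 - 21.75 - 9.75 = 32.25


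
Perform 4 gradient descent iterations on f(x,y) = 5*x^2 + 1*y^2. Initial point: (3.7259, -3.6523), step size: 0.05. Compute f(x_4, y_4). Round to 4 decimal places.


Gradient descent on f(x,y) = 5*x^2 + 1*y^2.
Starting point: (3.7259, -3.6523), alpha = 0.05
Step 1: grad_x = 2*5*3.7259 = 37.259, grad_y = 2*1*-3.6523 = -7.3046
  x_1 = 3.7259 - 0.05*37.259 = 1.863
  y_1 = -3.6523 - 0.05*-7.3046 = -3.2871
Step 2: grad_x = 2*5*1.863 = 18.6295, grad_y = 2*1*-3.2871 = -6.5741
  x_2 = 1.863 - 0.05*18.6295 = 0.9315
  y_2 = -3.2871 - 0.05*-6.5741 = -2.9584
Step 3: grad_x = 2*5*0.9315 = 9.3148, grad_y = 2*1*-2.9584 = -5.9167
  x_3 = 0.9315 - 0.05*9.3148 = 0.4657
  y_3 = -2.9584 - 0.05*-5.9167 = -2.6625
Step 4: grad_x = 2*5*0.4657 = 4.6574, grad_y = 2*1*-2.6625 = -5.3251
  x_4 = 0.4657 - 0.05*4.6574 = 0.2329
  y_4 = -2.6625 - 0.05*-5.3251 = -2.3963
f(0.2329, -2.3963) = 5*0.2329^2 + 1*(-2.3963)^2 = 6.0133


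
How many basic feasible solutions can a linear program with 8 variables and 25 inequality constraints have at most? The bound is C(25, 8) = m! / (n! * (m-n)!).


Each vertex corresponds to some choice of n active constraints out of m, so the number of vertices is at most C(m, n) = m! / (n!(m-n)!).
m = 25, n = 8
Numerator: 25 * 24 * 23 * 22 * 21 * 20 * 19 * 18
Denominator: 8! = 40320
C(25, 8) = 1081575


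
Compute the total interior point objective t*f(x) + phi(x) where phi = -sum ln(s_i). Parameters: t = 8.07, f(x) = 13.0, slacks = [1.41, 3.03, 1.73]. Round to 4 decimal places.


Step 1: Compute log-barrier.
ln values: [0.3436, 1.1086, 0.5481]
phi = -(0.3436 + 1.1086 + 0.5481) = -2.0003
Step 2: Compute augmented objective.
t*f(x) = 8.07*13.0 = 104.91
Total = 104.91 - 2.0003 = 102.9097


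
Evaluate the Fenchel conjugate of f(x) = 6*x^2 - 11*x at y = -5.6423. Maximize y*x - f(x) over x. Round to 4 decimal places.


f*(y) = sup_x {y*x - a*x^2 - b*x} = sup_x {(y-b)*x - a*x^2}
FOC: (y - b) - 2a*x = 0 => x* = (y - b)/(2a)
x* = (-5.6423 + 11)/(2*6) = 0.4465
f*(-5.6423) = (y-b)^2/(4a) = (-5.6423 + 11)^2/(4*6)
= 28.7049/24 = 1.196


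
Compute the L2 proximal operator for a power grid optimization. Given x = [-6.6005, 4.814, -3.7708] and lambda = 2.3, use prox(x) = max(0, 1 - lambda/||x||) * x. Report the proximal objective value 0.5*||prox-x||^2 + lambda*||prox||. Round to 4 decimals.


Step 1: Compute ||x||.
||x|| = 8.9978
Step 2: Compute scaling factor.
scale = max(0, 1 - 2.3/8.9978) = 0.7444
Step 3: prox(x) = [-4.9133, 3.5835, -2.8069]
||prox(x)|| = 6.6978
Step 4: Proximal objective.
0.5*||prox-x||^2 = 2.645
lambda*||prox|| = 15.4049
Total = 18.0499


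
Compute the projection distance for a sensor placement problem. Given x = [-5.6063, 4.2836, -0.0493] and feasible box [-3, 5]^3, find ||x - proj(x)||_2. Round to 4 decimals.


Project each component onto [-3, 5].
clip(-5.6063) = -3.0, clip(4.2836) = 4.2836, clip(-0.0493) = -0.0493
Projection = [-3.0, 4.2836, -0.0493]
Squared diffs: [6.7928, 0.0, 0.0]
Distance = sqrt(6.7928) = 2.6063


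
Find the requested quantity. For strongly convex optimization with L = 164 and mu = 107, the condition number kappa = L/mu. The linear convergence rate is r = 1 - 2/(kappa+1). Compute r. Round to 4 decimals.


Step 1: Compute the condition number.
kappa = L/mu = 164/107 = 1.5327
Step 2: Compute the convergence rate.
r = 1 - 2/(kappa + 1) = 1 - 2*mu/(L + mu) = (L - mu)/(L + mu) = 57/271 = 0.2103


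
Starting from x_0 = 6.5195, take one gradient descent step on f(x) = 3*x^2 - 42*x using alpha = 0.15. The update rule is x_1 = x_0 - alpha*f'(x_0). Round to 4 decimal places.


We compute the gradient at x_0 and apply the update.
f'(x) = 6*x - 42
f'(6.5195) = 6*6.5195 - 42 = -2.883
x_1 = 6.5195 - 0.15*-2.883 = 6.952


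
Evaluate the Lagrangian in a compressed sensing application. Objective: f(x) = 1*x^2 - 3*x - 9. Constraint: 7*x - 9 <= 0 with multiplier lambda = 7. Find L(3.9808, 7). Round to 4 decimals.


Step 1: Evaluate f(x).
f(3.9808) = 1*3.9808^2 - 3*3.9808 - 9 = -5.0956
Step 2: Evaluate g(x).
g(3.9808) = 7*3.9808 - 9 = 18.8656
Step 3: Compute Lagrangian.
L = -5.0956 + 7*18.8656 = 126.9636


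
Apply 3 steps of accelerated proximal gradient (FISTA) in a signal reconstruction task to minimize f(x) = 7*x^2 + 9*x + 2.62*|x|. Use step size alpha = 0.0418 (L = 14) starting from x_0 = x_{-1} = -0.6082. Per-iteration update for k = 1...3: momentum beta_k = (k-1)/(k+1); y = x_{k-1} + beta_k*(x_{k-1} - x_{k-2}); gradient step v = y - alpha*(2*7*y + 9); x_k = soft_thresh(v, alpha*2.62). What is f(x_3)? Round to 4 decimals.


FISTA on f(x) = 7*x^2 + 9*x + 2.62*|x|
L = 14, alpha = 0.0418
Iteration 1: beta = 0.0, y = -0.6082 + 0.0*(-0.6082 + 0.6082) = -0.6082
  grad(y) = 0.4852, v = y - alpha*grad = -0.6285
  prox(v) = soft_thresh(-0.6285, 0.1095) = -0.519
Iteration 2: beta = 0.3333, y = -0.519 + 0.3333*(-0.519 + 0.6082) = -0.4892
  grad(y) = 2.1509, v = y - alpha*grad = -0.5791
  prox(v) = soft_thresh(-0.5791, 0.1095) = -0.4696
Iteration 3: beta = 0.5, y = -0.4696 + 0.5*(-0.4696 + 0.519) = -0.4449
  grad(y) = 2.7709, v = y - alpha*grad = -0.5608
  prox(v) = soft_thresh(-0.5608, 0.1095) = -0.4512
f(x_3) = 7*(-0.4512)^2 + 9*(-0.4512) + 2.62*|-0.4512| = -1.4536


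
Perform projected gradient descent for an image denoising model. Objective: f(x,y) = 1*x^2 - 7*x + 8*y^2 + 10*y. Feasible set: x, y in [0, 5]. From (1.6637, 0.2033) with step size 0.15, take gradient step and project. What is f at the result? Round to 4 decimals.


Step 1: Compute gradient at (1.6637, 0.2033).
grad_x = 2*1*1.6637 - 7 = -3.6726
grad_y = 2*8*0.2033 + 10 = 13.2528
Step 2: Gradient step.
x_raw = 1.6637 - 0.15*-3.6726 = 2.2146
y_raw = 0.2033 - 0.15*13.2528 = -1.7846
Step 3: Project onto [0, 5].
x_proj = clip(2.2146) = 2.2146
y_proj = clip(-1.7846) = 0.0
Step 4: Evaluate f.
f(2.2146, 0.0) = -10.5977


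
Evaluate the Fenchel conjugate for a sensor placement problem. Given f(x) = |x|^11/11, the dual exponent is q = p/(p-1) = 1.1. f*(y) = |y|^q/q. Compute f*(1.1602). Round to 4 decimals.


The conjugate exponent q satisfies 1/p + 1/q = 1.
p = 11, so q = 11/(11 - 1) = 1.1
|y|^q = 1.1602^1.1 = 1.1776
f*(1.1602) = 1.1776 / 1.1 = 1.0705


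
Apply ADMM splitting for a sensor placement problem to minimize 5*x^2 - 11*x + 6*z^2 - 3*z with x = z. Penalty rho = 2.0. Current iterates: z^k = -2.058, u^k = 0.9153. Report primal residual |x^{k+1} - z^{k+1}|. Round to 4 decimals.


ADMM iteration with rho = 2.0, z^k = -2.058, u^k = 0.9153
Step 1: x-update.
Minimize 5*x^2 - 11*x + (2.0/2)*(x + 2.058 + 0.9153)^2
FOC: (2*5 + 2.0)*x = 11 + 2.0*(-2.058 - 0.9153)
x^{k+1} = 0.4211
Step 2: z-update.
Minimize 6*z^2 - 3*z + (2.0/2)*(0.4211 - z + 0.9153)^2
FOC: (2*6 + 2.0)*z = 3 + 2.0*(0.4211 + 0.9153)
z^{k+1} = 0.4052
Step 3: u-update.
u^{k+1} = 0.9153 + 0.4211 - 0.4052 = 0.9312
Step 4: Primal residual = |0.4211 - 0.4052| = 0.0159


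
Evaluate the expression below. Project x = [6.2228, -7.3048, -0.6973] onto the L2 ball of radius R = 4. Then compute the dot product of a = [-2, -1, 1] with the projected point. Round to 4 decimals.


Step 1: Compute ||x|| (intermediates to 6 decimals).
||x|| = sqrt(6.2228^2 + (-7.3048)^2 + (-0.6973)^2) = 9.621308
Step 2: Project.
Since ||x|| > R, scale = R/||x|| = 4/9.621308 = 0.415744, proj(x) = scale * x
proj(x) = [2.587092, -3.036927, -0.289898]
Step 3: Dot product.
a^T * proj(x) = -2*2.587092 - 1*(-3.036927) + 1*(-0.289898) = -2.4272


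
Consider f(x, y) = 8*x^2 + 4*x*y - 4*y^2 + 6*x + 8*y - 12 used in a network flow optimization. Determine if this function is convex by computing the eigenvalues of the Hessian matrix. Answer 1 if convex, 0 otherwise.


The Hessian of f(x,y) = 8*x^2 + 4*x*y - 4*y^2 + 6*x + 8*y - 12 is:
H = [[16, 4], [4, -8]]
Trace = 16 - 8 = 8
Determinant = 16*-8 - (4)^2 = -144
Discriminant = (8)^2 - 4*-144 = 640.0
Eigenvalues: lambda_1 = -8.6491, lambda_2 = 16.6491
The function is not convex.

0


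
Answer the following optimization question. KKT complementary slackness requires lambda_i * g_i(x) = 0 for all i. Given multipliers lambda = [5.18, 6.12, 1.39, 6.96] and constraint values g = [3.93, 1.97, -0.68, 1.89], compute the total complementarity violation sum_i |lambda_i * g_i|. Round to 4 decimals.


KKT complementary slackness check:
lambda_1 * g_1 = 5.18 * 3.93 = 20.3574
lambda_2 * g_2 = 6.12 * 1.97 = 12.0564
lambda_3 * g_3 = 1.39 * -0.68 = -0.9452
lambda_4 * g_4 = 6.96 * 1.89 = 13.1544
Total violation = 20.3574 + 12.0564 + 0.9452 + 13.1544 = 46.5134


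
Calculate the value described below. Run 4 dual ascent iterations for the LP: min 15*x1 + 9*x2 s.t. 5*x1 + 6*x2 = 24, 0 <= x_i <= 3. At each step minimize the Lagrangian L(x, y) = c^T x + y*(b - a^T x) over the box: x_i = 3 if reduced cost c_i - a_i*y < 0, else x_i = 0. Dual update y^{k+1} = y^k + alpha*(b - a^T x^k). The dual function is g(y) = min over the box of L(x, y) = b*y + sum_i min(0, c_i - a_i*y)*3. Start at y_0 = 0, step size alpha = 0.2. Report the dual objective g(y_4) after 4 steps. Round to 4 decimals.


Dual ascent for LP: min 15*x1 + 9*x2, 5*x1 + 6*x2 = 24, 0 <= x_i <= 3
Step 1: y^k = 0.0, reduced costs: (15.0, 9.0)
  x^k = (0.0, 0.0), subgradient = b - a^T x = 24.0
  y^{k+1} = 0.0 + 0.2*24.0 = 4.8
Step 2: y^k = 4.8, reduced costs: (-9.0, -19.8)
  x^k = (3.0, 3.0), subgradient = b - a^T x = -9.0
  y^{k+1} = 4.8 + 0.2*-9.0 = 3.0
Step 3: y^k = 3.0, reduced costs: (0.0, -9.0)
  x^k = (0.0, 3.0), subgradient = b - a^T x = 6.0
  y^{k+1} = 3.0 + 0.2*6.0 = 4.2
Step 4: y^k = 4.2, reduced costs: (-6.0, -16.2)
  x^k = (3.0, 3.0), subgradient = b - a^T x = -9.0
  y^{k+1} = 4.2 + 0.2*-9.0 = 2.4
Dual objective at y_4 = 2.4: reduced costs (3.0, -5.4), box minimizer x = (0.0, 3.0)
g(y_4) = b*y + (c1 - a1*y)*x1 + (c2 - a2*y)*x2 = 24*2.4 + 3.0*0.0 + (-5.4)*3.0 = 57.6 + 0.0 - 16.2 = 41.4


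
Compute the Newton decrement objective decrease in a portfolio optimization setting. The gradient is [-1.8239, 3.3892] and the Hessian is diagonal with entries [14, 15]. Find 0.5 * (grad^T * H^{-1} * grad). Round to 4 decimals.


Step 1: H is diagonal, so H^(-1) * g = [-0.1303, 0.2259].
Step 2: g^T H^(-1) g = sum_i g_i^2 / H_ii
  = (-1.8239)^2/14 + (3.3892)^2/15
  = 0.2376 + 0.7658 = 1.0034
Step 3: Objective decrease = 0.5 * g^T H^(-1) g = 0.5017


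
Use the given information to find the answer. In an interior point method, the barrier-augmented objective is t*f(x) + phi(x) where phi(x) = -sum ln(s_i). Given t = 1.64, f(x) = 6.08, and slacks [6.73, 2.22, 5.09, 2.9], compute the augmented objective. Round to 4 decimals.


Step 1: Compute log-barrier.
ln values: [1.9066, 0.7975, 1.6273, 1.0647]
phi = -(1.9066 + 0.7975 + 1.6273 + 1.0647) = -5.3961
Step 2: Compute augmented objective.
t*f(x) = 1.64*6.08 = 9.9712
Total = 9.9712 - 5.3961 = 4.5751


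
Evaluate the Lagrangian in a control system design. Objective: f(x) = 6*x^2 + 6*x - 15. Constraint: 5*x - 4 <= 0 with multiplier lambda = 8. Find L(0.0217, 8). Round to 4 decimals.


Step 1: Evaluate f(x).
f(0.0217) = 6*0.0217^2 + 6*0.0217 - 15 = -14.867
Step 2: Evaluate g(x).
g(0.0217) = 5*0.0217 - 4 = -3.8915
Step 3: Compute Lagrangian.
L = -14.867 + 8*-3.8915 = -45.999


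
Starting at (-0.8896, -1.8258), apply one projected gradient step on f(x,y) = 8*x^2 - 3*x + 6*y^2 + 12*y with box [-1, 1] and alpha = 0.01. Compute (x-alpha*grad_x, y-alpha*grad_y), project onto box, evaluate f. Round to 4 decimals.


Step 1: Compute gradient at (-0.8896, -1.8258).
grad_x = 2*8*-0.8896 - 3 = -17.2336
grad_y = 2*6*-1.8258 + 12 = -9.9096
Step 2: Gradient step.
x_raw = -0.8896 - 0.01*-17.2336 = -0.7173
y_raw = -1.8258 - 0.01*-9.9096 = -1.7267
Step 3: Project onto [-1, 1].
x_proj = clip(-0.7173) = -0.7173
y_proj = clip(-1.7267) = -1.0
Step 4: Evaluate f.
f(-0.7173, -1.0) = 0.2675


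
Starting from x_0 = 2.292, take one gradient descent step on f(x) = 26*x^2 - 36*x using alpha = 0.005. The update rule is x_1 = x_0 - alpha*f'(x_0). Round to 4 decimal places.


We compute the gradient at x_0 and apply the update.
f'(x) = 52*x - 36
f'(2.292) = 52*2.292 - 36 = 83.184
x_1 = 2.292 - 0.005*83.184 = 1.8761


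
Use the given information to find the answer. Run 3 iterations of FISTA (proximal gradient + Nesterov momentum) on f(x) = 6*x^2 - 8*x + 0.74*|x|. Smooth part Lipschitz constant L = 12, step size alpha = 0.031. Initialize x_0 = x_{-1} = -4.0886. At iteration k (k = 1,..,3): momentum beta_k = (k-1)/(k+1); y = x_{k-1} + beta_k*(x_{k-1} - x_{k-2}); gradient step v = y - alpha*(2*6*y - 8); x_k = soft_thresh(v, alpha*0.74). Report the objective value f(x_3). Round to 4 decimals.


FISTA on f(x) = 6*x^2 - 8*x + 0.74*|x|
L = 12, alpha = 0.031
Iteration 1: beta = 0.0, y = -4.0886 + 0.0*(-4.0886 + 4.0886) = -4.0886
  grad(y) = -57.0632, v = y - alpha*grad = -2.3196
  prox(v) = soft_thresh(-2.3196, 0.0229) = -2.2967
Iteration 2: beta = 0.3333, y = -2.2967 + 0.3333*(-2.2967 + 4.0886) = -1.6994
  grad(y) = -28.3928, v = y - alpha*grad = -0.8192
  prox(v) = soft_thresh(-0.8192, 0.0229) = -0.7963
Iteration 3: beta = 0.5, y = -0.7963 + 0.5*(-0.7963 + 2.2967) = -0.0461
  grad(y) = -8.5529, v = y - alpha*grad = 0.2191
  prox(v) = soft_thresh(0.2191, 0.0229) = 0.1961
f(x_3) = 6*0.1961^2 - 8*0.1961 + 0.74*|0.1961| = -1.1931


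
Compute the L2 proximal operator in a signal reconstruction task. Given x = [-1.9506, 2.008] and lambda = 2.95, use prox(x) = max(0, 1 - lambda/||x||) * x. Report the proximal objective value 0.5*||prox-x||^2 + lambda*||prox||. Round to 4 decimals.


Step 1: Compute ||x||.
||x|| = 2.7994
Step 2: Compute scaling factor.
scale = max(0, 1 - 2.95/2.7994) = 0.0
Step 3: prox(x) = [-0.0, 0.0]
||prox(x)|| = 0.0
Step 4: Proximal objective.
0.5*||prox-x||^2 = 3.9185
lambda*||prox|| = 0.0
Total = 3.9185


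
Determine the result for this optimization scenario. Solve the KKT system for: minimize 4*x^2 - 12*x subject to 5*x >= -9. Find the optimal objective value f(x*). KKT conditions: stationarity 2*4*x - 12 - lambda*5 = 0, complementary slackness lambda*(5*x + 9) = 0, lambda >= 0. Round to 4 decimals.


Step 1: Try lambda = 0 (constraint inactive).
Stationarity: 2*4*x - 12 = 0
x* = 12/(2*4) = 1.5
Check constraint: 5*1.5 = 7.5 >= -9 -- satisfied.
Step 2: Compute optimal value.
f(x*) = 4*1.5^2 - 12*1.5 = -9.0


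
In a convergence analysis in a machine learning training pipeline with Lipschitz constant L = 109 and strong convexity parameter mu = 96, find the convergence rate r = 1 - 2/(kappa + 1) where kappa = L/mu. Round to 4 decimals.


Step 1: Compute the condition number.
kappa = L/mu = 109/96 = 1.1354
Step 2: Compute the convergence rate.
r = 1 - 2/(kappa + 1) = 1 - 2*mu/(L + mu) = (L - mu)/(L + mu) = 13/205 = 0.0634


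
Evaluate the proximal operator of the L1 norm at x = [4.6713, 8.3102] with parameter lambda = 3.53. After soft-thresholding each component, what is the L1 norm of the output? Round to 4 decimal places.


Soft-thresholding with lambda = 3.53:
prox(4.6713) = sign(4.6713)*max(|4.6713| - 3.53, 0) = 1.1413
prox(8.3102) = sign(8.3102)*max(|8.3102| - 3.53, 0) = 4.7802
prox(x) = [1.1413, 4.7802]
||prox(x)||_1 = 1.1413 + 4.7802 = 5.9215


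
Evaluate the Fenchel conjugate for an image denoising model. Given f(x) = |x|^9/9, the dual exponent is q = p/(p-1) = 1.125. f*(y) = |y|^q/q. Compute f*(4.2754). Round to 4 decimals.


The conjugate exponent q satisfies 1/p + 1/q = 1.
p = 9, so q = 9/(9 - 1) = 1.125
|y|^q = 4.2754^1.125 = 5.1268
f*(4.2754) = 5.1268 / 1.125 = 4.5572


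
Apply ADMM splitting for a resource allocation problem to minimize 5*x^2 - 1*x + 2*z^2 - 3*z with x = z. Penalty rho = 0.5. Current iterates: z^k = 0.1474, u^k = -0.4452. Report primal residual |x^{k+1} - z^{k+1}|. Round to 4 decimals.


ADMM iteration with rho = 0.5, z^k = 0.1474, u^k = -0.4452
Step 1: x-update.
Minimize 5*x^2 - 1*x + (0.5/2)*(x - 0.1474 - 0.4452)^2
FOC: (2*5 + 0.5)*x = 1 + 0.5*(0.1474 + 0.4452)
x^{k+1} = 0.1235
Step 2: z-update.
Minimize 2*z^2 - 3*z + (0.5/2)*(0.1235 - z - 0.4452)^2
FOC: (2*2 + 0.5)*z = 3 + 0.5*(0.1235 - 0.4452)
z^{k+1} = 0.6309
Step 3: u-update.
u^{k+1} = -0.4452 + 0.1235 - 0.6309 = -0.9527
Step 4: Primal residual = |0.1235 - 0.6309| = 0.5075


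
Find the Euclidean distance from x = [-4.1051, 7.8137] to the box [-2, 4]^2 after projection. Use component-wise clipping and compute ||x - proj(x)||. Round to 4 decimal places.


Project each component onto [-2, 4].
clip(-4.1051) = -2.0, clip(7.8137) = 4.0
Projection = [-2.0, 4.0]
Squared diffs: [4.4314, 14.5443]
Distance = sqrt(18.9757) = 4.3561


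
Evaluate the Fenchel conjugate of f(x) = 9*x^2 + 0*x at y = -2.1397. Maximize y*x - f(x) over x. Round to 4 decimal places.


f*(y) = sup_x {y*x - a*x^2 - b*x} = sup_x {(y-b)*x - a*x^2}
FOC: (y - b) - 2a*x = 0 => x* = (y - b)/(2a)
x* = (-2.1397 - 0)/(2*9) = -0.1189
f*(-2.1397) = (y-b)^2/(4a) = (-2.1397 - 0)^2/(4*9)
= 4.5783/36 = 0.1272


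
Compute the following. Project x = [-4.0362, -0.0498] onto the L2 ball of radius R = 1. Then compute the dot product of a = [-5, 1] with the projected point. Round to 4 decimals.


Step 1: Compute ||x|| (intermediates to 6 decimals).
||x|| = sqrt((-4.0362)^2 + (-0.0498)^2) = 4.036507
Step 2: Project.
Since ||x|| > R, scale = R/||x|| = 1/4.036507 = 0.247739, proj(x) = scale * x
proj(x) = [-0.999924, -0.012337]
Step 3: Dot product.
a^T * proj(x) = -5*(-0.999924) + 1*(-0.012337) = 4.9873


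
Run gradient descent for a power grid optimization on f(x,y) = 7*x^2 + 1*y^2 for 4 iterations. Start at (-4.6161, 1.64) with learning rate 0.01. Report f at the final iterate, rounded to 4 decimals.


Gradient descent on f(x,y) = 7*x^2 + 1*y^2.
Starting point: (-4.6161, 1.64), alpha = 0.01
Step 1: grad_x = 2*7*-4.6161 = -64.6254, grad_y = 2*1*1.64 = 3.28
  x_1 = -4.6161 - 0.01*-64.6254 = -3.9698
  y_1 = 1.64 - 0.01*3.28 = 1.6072
Step 2: grad_x = 2*7*-3.9698 = -55.5778, grad_y = 2*1*1.6072 = 3.2144
  x_2 = -3.9698 - 0.01*-55.5778 = -3.4141
  y_2 = 1.6072 - 0.01*3.2144 = 1.5751
Step 3: grad_x = 2*7*-3.4141 = -47.7969, grad_y = 2*1*1.5751 = 3.1501
  x_3 = -3.4141 - 0.01*-47.7969 = -2.9361
  y_3 = 1.5751 - 0.01*3.1501 = 1.5436
Step 4: grad_x = 2*7*-2.9361 = -41.1054, grad_y = 2*1*1.5436 = 3.0871
  x_4 = -2.9361 - 0.01*-41.1054 = -2.525
  y_4 = 1.5436 - 0.01*3.0871 = 1.5127
f(-2.525, 1.5127) = 7*(-2.525)^2 + 1*1.5127^2 = 46.9192


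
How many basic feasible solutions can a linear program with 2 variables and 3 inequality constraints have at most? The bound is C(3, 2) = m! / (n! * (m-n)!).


Each vertex corresponds to some choice of n active constraints out of m, so the number of vertices is at most C(m, n) = m! / (n!(m-n)!).
m = 3, n = 2
Numerator: 3 * 2
Denominator: 2! = 2
C(3, 2) = 3


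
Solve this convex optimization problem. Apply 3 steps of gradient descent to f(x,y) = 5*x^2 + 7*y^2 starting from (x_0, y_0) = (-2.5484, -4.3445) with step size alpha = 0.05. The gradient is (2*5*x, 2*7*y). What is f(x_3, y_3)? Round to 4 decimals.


Gradient descent on f(x,y) = 5*x^2 + 7*y^2.
Starting point: (-2.5484, -4.3445), alpha = 0.05
Step 1: grad_x = 2*5*-2.5484 = -25.484, grad_y = 2*7*-4.3445 = -60.823
  x_1 = -2.5484 - 0.05*-25.484 = -1.2742
  y_1 = -4.3445 - 0.05*-60.823 = -1.3034
Step 2: grad_x = 2*5*-1.2742 = -12.742, grad_y = 2*7*-1.3034 = -18.2469
  x_2 = -1.2742 - 0.05*-12.742 = -0.6371
  y_2 = -1.3034 - 0.05*-18.2469 = -0.391
Step 3: grad_x = 2*5*-0.6371 = -6.371, grad_y = 2*7*-0.391 = -5.4741
  x_3 = -0.6371 - 0.05*-6.371 = -0.3186
  y_3 = -0.391 - 0.05*-5.4741 = -0.1173
f(-0.3186, -0.1173) = 5*(-0.3186)^2 + 7*(-0.1173)^2 = 0.6037


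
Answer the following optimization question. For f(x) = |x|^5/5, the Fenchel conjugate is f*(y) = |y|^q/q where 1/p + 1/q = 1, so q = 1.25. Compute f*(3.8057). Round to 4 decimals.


The conjugate exponent q satisfies 1/p + 1/q = 1.
p = 5, so q = 5/(5 - 1) = 1.25
|y|^q = 3.8057^1.25 = 5.3155
f*(3.8057) = 5.3155 / 1.25 = 4.2524


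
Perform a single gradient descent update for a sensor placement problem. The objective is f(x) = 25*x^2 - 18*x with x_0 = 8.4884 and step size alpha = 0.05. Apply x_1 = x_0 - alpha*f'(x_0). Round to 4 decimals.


We compute the gradient at x_0 and apply the update.
f'(x) = 50*x - 18
f'(8.4884) = 50*8.4884 - 18 = 406.42
x_1 = 8.4884 - 0.05*406.42 = -11.8326


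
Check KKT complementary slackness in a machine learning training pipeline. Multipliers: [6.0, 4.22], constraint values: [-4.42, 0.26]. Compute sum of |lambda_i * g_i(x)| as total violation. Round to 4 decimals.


KKT complementary slackness check:
lambda_1 * g_1 = 6.0 * -4.42 = -26.52
lambda_2 * g_2 = 4.22 * 0.26 = 1.0972
Total violation = 26.52 + 1.0972 = 27.6172


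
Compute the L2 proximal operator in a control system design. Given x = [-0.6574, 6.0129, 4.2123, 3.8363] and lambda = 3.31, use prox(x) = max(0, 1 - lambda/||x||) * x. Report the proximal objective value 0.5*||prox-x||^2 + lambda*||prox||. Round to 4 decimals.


Step 1: Compute ||x||.
||x|| = 8.3095
Step 2: Compute scaling factor.
scale = max(0, 1 - 3.31/8.3095) = 0.6017
Step 3: prox(x) = [-0.3955, 3.6177, 2.5344, 2.3082]
||prox(x)|| = 4.9995
Step 4: Proximal objective.
0.5*||prox-x||^2 = 5.4781
lambda*||prox|| = 16.5483
Total = 22.0264


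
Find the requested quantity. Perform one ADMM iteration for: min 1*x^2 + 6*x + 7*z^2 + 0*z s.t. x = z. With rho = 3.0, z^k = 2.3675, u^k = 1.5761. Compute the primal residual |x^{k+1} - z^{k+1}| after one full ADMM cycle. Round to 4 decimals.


ADMM iteration with rho = 3.0, z^k = 2.3675, u^k = 1.5761
Step 1: x-update.
Minimize 1*x^2 + 6*x + (3.0/2)*(x - 2.3675 + 1.5761)^2
FOC: (2*1 + 3.0)*x = -6 + 3.0*(2.3675 - 1.5761)
x^{k+1} = -0.7252
Step 2: z-update.
Minimize 7*z^2 + 0*z + (3.0/2)*(-0.7252 - z + 1.5761)^2
FOC: (2*7 + 3.0)*z = 0 + 3.0*(-0.7252 + 1.5761)
z^{k+1} = 0.1502
Step 3: u-update.
u^{k+1} = 1.5761 - 0.7252 - 0.1502 = 0.7008
Step 4: Primal residual = |-0.7252 - 0.1502| = 0.8753


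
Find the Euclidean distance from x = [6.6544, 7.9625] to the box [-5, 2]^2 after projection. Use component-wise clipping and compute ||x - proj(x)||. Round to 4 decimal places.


Project each component onto [-5, 2].
clip(6.6544) = 2.0, clip(7.9625) = 2.0
Projection = [2.0, 2.0]
Squared diffs: [21.6634, 35.5514]
Distance = sqrt(57.2148) = 7.564


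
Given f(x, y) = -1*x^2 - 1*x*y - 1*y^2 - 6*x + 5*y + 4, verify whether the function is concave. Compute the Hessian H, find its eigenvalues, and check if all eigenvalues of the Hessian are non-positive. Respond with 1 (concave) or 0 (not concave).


The Hessian of f(x,y) = -1*x^2 - 1*x*y - 1*y^2 - 6*x + 5*y + 4 is:
H = [[-2, -1], [-1, -2]]
Trace = -2 - 2 = -4
Determinant = -2*-2 - (-1)^2 = 3
Discriminant = (-4)^2 - 4*3 = 4.0
Eigenvalues: lambda_1 = -3.0, lambda_2 = -1.0
The function is concave.

1


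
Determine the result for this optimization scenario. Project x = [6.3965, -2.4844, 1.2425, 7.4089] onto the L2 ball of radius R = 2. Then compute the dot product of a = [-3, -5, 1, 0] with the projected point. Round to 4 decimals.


Step 1: Compute ||x|| (intermediates to 6 decimals).
||x|| = sqrt(6.3965^2 + (-2.4844)^2 + 1.2425^2 + 7.4089^2) = 10.174628
Step 2: Project.
Since ||x|| > R, scale = R/||x|| = 2/10.174628 = 0.196567, proj(x) = scale * x
proj(x) = [1.257341, -0.488351, 0.244234, 1.456345]
Step 3: Dot product.
a^T * proj(x) = -3*1.257341 - 5*(-0.488351) + 1*0.244234 + 0*1.456345 = -1.086


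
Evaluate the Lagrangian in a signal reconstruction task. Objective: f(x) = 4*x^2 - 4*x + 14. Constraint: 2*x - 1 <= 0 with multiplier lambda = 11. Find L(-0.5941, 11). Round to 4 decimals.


Step 1: Evaluate f(x).
f(-0.5941) = 4*(-0.5941)^2 - 4*(-0.5941) + 14 = 17.7882
Step 2: Evaluate g(x).
g(-0.5941) = 2*-0.5941 - 1 = -2.1882
Step 3: Compute Lagrangian.
L = 17.7882 + 11*-2.1882 = -6.282


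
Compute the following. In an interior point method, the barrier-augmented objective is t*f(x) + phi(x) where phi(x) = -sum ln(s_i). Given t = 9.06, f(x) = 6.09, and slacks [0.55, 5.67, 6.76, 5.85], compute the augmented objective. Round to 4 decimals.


Step 1: Compute log-barrier.
ln values: [-0.5978, 1.7352, 1.911, 1.7664]
phi = -(-0.5978 + 1.7352 + 1.911 + 1.7664) = -4.8148
Step 2: Compute augmented objective.
t*f(x) = 9.06*6.09 = 55.1754
Total = 55.1754 - 4.8148 = 50.3606


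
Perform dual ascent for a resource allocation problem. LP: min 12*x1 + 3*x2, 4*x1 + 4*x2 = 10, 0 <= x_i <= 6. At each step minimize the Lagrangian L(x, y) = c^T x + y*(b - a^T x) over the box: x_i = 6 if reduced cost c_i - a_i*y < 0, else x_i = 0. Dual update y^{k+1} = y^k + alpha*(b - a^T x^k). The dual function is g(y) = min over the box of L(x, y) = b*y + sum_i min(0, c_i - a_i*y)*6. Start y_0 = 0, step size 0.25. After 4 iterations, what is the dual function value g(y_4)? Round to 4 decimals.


Dual ascent for LP: min 12*x1 + 3*x2, 4*x1 + 4*x2 = 10, 0 <= x_i <= 6
Step 1: y^k = 0.0, reduced costs: (12.0, 3.0)
  x^k = (0.0, 0.0), subgradient = b - a^T x = 10.0
  y^{k+1} = 0.0 + 0.25*10.0 = 2.5
Step 2: y^k = 2.5, reduced costs: (2.0, -7.0)
  x^k = (0.0, 6.0), subgradient = b - a^T x = -14.0
  y^{k+1} = 2.5 + 0.25*-14.0 = -1.0
Step 3: y^k = -1.0, reduced costs: (16.0, 7.0)
  x^k = (0.0, 0.0), subgradient = b - a^T x = 10.0
  y^{k+1} = -1.0 + 0.25*10.0 = 1.5
Step 4: y^k = 1.5, reduced costs: (6.0, -3.0)
  x^k = (0.0, 6.0), subgradient = b - a^T x = -14.0
  y^{k+1} = 1.5 + 0.25*-14.0 = -2.0
Dual objective at y_4 = -2.0: reduced costs (20.0, 11.0), box minimizer x = (0.0, 0.0)
g(y_4) = b*y + (c1 - a1*y)*x1 + (c2 - a2*y)*x2 = 10*(-2.0) + 20.0*0.0 + 11.0*0.0 = -20.0 + 0.0 + 0.0 = -20.0


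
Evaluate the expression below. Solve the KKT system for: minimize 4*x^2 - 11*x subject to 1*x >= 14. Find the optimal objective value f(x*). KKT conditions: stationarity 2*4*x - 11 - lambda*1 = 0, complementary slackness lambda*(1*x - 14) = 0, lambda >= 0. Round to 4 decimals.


Step 1: Try lambda = 0 (constraint inactive).
x_unc = 11/(2*4) = 1.375
Check: 1*1.375 = 1.375 < 14 -- violated!
Step 2: Constraint must be active: 1*x = 14
x* = 14/1 = 14.0
lambda = (2*4*14.0 - 11)/1 = 101.0
Step 3: Compute optimal value.
f(x*) = 4*14.0^2 - 11*14.0 = 630.0


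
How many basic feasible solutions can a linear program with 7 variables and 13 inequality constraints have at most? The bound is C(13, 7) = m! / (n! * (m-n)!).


Each vertex corresponds to some choice of n active constraints out of m, so the number of vertices is at most C(m, n) = m! / (n!(m-n)!).
m = 13, n = 7
Numerator: 13 * 12 * 11 * 10 * 9 * 8 * 7
Denominator: 7! = 5040
C(13, 7) = 1716


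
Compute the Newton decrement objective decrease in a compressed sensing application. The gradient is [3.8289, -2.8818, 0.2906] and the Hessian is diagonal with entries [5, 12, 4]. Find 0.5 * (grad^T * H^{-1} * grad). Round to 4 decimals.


Step 1: H is diagonal, so H^(-1) * g = [0.7658, -0.2402, 0.0727].
Step 2: g^T H^(-1) g = sum_i g_i^2 / H_ii
  = (3.8289)^2/5 + (-2.8818)^2/12 + (0.2906)^2/4
  = 2.9321 + 0.6921 + 0.0211 = 3.6453
Step 3: Objective decrease = 0.5 * g^T H^(-1) g = 1.8226


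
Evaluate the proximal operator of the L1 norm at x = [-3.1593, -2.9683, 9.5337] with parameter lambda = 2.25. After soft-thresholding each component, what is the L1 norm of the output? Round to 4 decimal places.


Soft-thresholding with lambda = 2.25:
prox(-3.1593) = sign(-3.1593)*max(|-3.1593| - 2.25, 0) = -0.9093
prox(-2.9683) = sign(-2.9683)*max(|-2.9683| - 2.25, 0) = -0.7183
prox(9.5337) = sign(9.5337)*max(|9.5337| - 2.25, 0) = 7.2837
prox(x) = [-0.9093, -0.7183, 7.2837]
||prox(x)||_1 = 0.9093 + 0.7183 + 7.2837 = 8.9113


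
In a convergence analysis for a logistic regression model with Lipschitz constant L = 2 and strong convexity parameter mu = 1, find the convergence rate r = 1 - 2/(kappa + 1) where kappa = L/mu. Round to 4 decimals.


Step 1: Compute the condition number.
kappa = L/mu = 2/1 = 2.0
Step 2: Compute the convergence rate.
r = 1 - 2/(kappa + 1) = 1 - 2*mu/(L + mu) = (L - mu)/(L + mu) = 1/3 = 0.3333


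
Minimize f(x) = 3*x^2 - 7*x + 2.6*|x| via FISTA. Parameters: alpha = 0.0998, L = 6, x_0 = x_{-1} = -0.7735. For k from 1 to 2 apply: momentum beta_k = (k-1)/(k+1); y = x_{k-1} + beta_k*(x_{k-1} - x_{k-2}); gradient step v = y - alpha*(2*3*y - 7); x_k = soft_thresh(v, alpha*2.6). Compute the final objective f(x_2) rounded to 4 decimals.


FISTA on f(x) = 3*x^2 - 7*x + 2.6*|x|
L = 6, alpha = 0.0998
Iteration 1: beta = 0.0, y = -0.7735 + 0.0*(-0.7735 + 0.7735) = -0.7735
  grad(y) = -11.641, v = y - alpha*grad = 0.3883
  prox(v) = soft_thresh(0.3883, 0.2595) = 0.1288
Iteration 2: beta = 0.3333, y = 0.1288 + 0.3333*(0.1288 + 0.7735) = 0.4296
  grad(y) = -4.4227, v = y - alpha*grad = 0.8709
  prox(v) = soft_thresh(0.8709, 0.2595) = 0.6115
f(x_2) = 3*0.6115^2 - 7*0.6115 + 2.6*|0.6115| = -1.5688


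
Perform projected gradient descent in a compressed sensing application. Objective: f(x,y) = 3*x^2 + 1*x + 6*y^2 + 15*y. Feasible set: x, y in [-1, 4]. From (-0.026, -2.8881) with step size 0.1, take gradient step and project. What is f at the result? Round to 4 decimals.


Step 1: Compute gradient at (-0.026, -2.8881).
grad_x = 2*3*-0.026 + 1 = 0.844
grad_y = 2*6*-2.8881 + 15 = -19.6572
Step 2: Gradient step.
x_raw = -0.026 - 0.1*0.844 = -0.1104
y_raw = -2.8881 - 0.1*-19.6572 = -0.9224
Step 3: Project onto [-1, 4].
x_proj = clip(-0.1104) = -0.1104
y_proj = clip(-0.9224) = -0.9224
Step 4: Evaluate f.
f(-0.1104, -0.9224) = -8.8048


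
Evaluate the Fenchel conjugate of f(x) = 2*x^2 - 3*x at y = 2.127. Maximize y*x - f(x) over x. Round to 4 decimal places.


f*(y) = sup_x {y*x - a*x^2 - b*x} = sup_x {(y-b)*x - a*x^2}
FOC: (y - b) - 2a*x = 0 => x* = (y - b)/(2a)
x* = (2.127 + 3)/(2*2) = 1.2818
f*(2.127) = (y-b)^2/(4a) = (2.127 + 3)^2/(4*2)
= 26.2861/8 = 3.2858


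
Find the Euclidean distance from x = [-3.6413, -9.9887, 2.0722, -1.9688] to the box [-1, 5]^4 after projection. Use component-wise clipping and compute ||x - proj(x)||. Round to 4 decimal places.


Project each component onto [-1, 5].
clip(-3.6413) = -1.0, clip(-9.9887) = -1.0, clip(2.0722) = 2.0722, clip(-1.9688) = -1.0
Projection = [-1.0, -1.0, 2.0722, -1.0]
Squared diffs: [6.9765, 80.7967, 0.0, 0.9386]
Distance = sqrt(88.7118) = 9.4187


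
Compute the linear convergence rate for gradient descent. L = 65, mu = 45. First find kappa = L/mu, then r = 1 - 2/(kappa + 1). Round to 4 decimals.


Step 1: Compute the condition number.
kappa = L/mu = 65/45 = 1.4444
Step 2: Compute the convergence rate.
r = 1 - 2/(kappa + 1) = 1 - 2*mu/(L + mu) = (L - mu)/(L + mu) = 20/110 = 0.1818


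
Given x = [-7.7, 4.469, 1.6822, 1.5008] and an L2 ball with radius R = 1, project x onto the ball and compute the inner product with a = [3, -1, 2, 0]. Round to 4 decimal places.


Step 1: Compute ||x|| (intermediates to 6 decimals).
||x|| = sqrt((-7.7)^2 + 4.469^2 + 1.6822^2 + 1.5008^2) = 9.183908
Step 2: Project.
Since ||x|| > R, scale = R/||x|| = 1/9.183908 = 0.108886, proj(x) = scale * x
proj(x) = [-0.838422, 0.486612, 0.183168, 0.163416]
Step 3: Dot product.
a^T * proj(x) = 3*(-0.838422) - 1*0.486612 + 2*0.183168 + 0*0.163416 = -2.6355


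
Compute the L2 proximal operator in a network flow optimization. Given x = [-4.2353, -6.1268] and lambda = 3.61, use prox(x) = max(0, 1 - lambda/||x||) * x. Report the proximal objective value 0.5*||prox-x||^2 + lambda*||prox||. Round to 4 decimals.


Step 1: Compute ||x||.
||x|| = 7.4482
Step 2: Compute scaling factor.
scale = max(0, 1 - 3.61/7.4482) = 0.5153
Step 3: prox(x) = [-2.1825, -3.1573]
||prox(x)|| = 3.8382
Step 4: Proximal objective.
0.5*||prox-x||^2 = 6.5161
lambda*||prox|| = 13.8559
Total = 20.3719


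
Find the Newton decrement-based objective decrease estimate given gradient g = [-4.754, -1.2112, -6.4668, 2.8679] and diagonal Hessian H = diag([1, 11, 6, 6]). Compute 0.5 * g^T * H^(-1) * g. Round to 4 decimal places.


Step 1: H is diagonal, so H^(-1) * g = [-4.754, -0.1101, -1.0778, 0.478].
Step 2: g^T H^(-1) g = sum_i g_i^2 / H_ii
  = (-4.754)^2/1 + (-1.2112)^2/11 + (-6.4668)^2/6 + (2.8679)^2/6
  = 22.6005 + 0.1334 + 6.9699 + 1.3708 = 31.0746
Step 3: Objective decrease = 0.5 * g^T H^(-1) g = 15.5373


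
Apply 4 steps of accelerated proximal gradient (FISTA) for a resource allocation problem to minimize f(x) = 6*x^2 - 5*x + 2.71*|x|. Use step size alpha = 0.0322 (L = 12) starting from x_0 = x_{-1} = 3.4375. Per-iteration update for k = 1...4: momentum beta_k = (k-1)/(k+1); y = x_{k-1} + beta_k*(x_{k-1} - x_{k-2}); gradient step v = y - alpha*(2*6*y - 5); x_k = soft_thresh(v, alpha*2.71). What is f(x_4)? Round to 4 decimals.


FISTA on f(x) = 6*x^2 - 5*x + 2.71*|x|
L = 12, alpha = 0.0322
Iteration 1: beta = 0.0, y = 3.4375 + 0.0*(3.4375 - 3.4375) = 3.4375
  grad(y) = 36.25, v = y - alpha*grad = 2.2703
  prox(v) = soft_thresh(2.2703, 0.0873) = 2.183
Iteration 2: beta = 0.3333, y = 2.183 + 0.3333*(2.183 - 3.4375) = 1.7648
  grad(y) = 16.1778, v = y - alpha*grad = 1.2439
  prox(v) = soft_thresh(1.2439, 0.0873) = 1.1566
Iteration 3: beta = 0.5, y = 1.1566 + 0.5*(1.1566 - 2.183) = 0.6435
  grad(y) = 2.7214, v = y - alpha*grad = 0.5558
  prox(v) = soft_thresh(0.5558, 0.0873) = 0.4686
Iteration 4: beta = 0.6, y = 0.4686 + 0.6*(0.4686 - 1.1566) = 0.0557
  grad(y) = -4.3314, v = y - alpha*grad = 0.1952
  prox(v) = soft_thresh(0.1952, 0.0873) = 0.1079
f(x_4) = 6*0.1079^2 - 5*0.1079 + 2.71*|0.1079| = -0.1773


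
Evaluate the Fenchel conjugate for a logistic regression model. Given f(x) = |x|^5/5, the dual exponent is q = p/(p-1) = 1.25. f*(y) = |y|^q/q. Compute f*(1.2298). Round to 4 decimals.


The conjugate exponent q satisfies 1/p + 1/q = 1.
p = 5, so q = 5/(5 - 1) = 1.25
|y|^q = 1.2298^1.25 = 1.2951
f*(1.2298) = 1.2951 / 1.25 = 1.0361


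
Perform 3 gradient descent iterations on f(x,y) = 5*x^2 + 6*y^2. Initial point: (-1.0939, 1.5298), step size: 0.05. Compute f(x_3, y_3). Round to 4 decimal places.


Gradient descent on f(x,y) = 5*x^2 + 6*y^2.
Starting point: (-1.0939, 1.5298), alpha = 0.05
Step 1: grad_x = 2*5*-1.0939 = -10.939, grad_y = 2*6*1.5298 = 18.3576
  x_1 = -1.0939 - 0.05*-10.939 = -0.547
  y_1 = 1.5298 - 0.05*18.3576 = 0.6119
Step 2: grad_x = 2*5*-0.547 = -5.4695, grad_y = 2*6*0.6119 = 7.343
  x_2 = -0.547 - 0.05*-5.4695 = -0.2735
  y_2 = 0.6119 - 0.05*7.343 = 0.2448
Step 3: grad_x = 2*5*-0.2735 = -2.7348, grad_y = 2*6*0.2448 = 2.9372
  x_3 = -0.2735 - 0.05*-2.7348 = -0.1367
  y_3 = 0.2448 - 0.05*2.9372 = 0.0979
f(-0.1367, 0.0979) = 5*(-0.1367)^2 + 6*0.0979^2 = 0.151
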